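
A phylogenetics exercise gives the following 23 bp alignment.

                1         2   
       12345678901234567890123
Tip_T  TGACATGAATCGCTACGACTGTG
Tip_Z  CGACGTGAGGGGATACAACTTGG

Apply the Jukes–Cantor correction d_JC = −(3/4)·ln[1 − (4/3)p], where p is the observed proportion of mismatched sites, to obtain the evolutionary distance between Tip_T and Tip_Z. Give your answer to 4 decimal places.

The sequences differ at positions 1 (T/C), 5 (A/G), 9 (A/G), 10 (T/G), 11 (C/G), 13 (C/A), 17 (G/A), 21 (G/T), 22 (T/G).
p = 9/23 = 0.391304.
d = −0.75 · ln(1 − (4/3)·0.391304) = −0.75 · ln(0.478261) = −0.75 · (-0.737599) = 0.5532.

0.5532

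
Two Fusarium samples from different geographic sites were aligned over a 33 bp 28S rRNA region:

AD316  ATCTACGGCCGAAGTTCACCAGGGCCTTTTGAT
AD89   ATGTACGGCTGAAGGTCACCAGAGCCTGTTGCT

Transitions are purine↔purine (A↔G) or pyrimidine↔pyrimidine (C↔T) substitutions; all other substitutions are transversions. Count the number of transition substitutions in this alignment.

2

The sequences differ at positions 3 (C/G, transversion), 10 (C/T, transition), 15 (T/G, transversion), 23 (G/A, transition), 28 (T/G, transversion), 32 (A/C, transversion).
Of the 6 differences, 2 transitions and 4 transversions, so the answer is 2.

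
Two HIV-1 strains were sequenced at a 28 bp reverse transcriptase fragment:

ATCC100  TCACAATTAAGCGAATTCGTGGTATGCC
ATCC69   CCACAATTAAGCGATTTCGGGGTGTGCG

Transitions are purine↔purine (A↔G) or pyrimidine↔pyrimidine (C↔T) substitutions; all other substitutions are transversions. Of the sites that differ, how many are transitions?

2

Mismatches occur at site 1 (T→C, transition), site 15 (A→T, transversion), site 20 (T→G, transversion), site 24 (A→G, transition), site 28 (C→G, transversion).
Of the 5 differences, 2 transitions and 3 transversions, so the answer is 2.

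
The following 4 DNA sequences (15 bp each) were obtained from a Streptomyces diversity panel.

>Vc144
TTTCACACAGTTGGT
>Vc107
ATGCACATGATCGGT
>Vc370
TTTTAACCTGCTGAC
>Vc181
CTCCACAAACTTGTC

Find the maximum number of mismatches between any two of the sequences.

12

Pairwise Hamming distances:
  Vc144 vs Vc107: 6
  Vc144 vs Vc370: 7
  Vc144 vs Vc181: 6
  Vc107 vs Vc370: 12
  Vc107 vs Vc181: 8
  Vc370 vs Vc181: 10
The largest is 12, between Vc107 and Vc370.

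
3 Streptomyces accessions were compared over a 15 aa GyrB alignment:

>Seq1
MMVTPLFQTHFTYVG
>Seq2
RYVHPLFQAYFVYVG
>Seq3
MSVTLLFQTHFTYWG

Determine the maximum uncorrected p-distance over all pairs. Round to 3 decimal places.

0.533

Pairwise Hamming distances:
  Seq1 vs Seq2: 6
  Seq1 vs Seq3: 3
  Seq2 vs Seq3: 8
The largest is 8 mismatches, between Seq2 and Seq3; p = 8/15 = 0.533.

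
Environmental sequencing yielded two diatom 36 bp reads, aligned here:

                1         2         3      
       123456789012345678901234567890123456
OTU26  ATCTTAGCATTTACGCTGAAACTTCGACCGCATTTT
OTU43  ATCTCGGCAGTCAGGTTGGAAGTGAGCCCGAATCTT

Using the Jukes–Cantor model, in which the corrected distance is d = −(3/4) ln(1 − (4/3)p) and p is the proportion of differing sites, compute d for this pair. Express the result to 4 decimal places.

0.4926

Differing sites — 5:T/C; 6:A/G; 10:T/G; 12:T/C; 14:C/G; 16:C/T; 19:A/G; 22:C/G; 24:T/G; 25:C/A; 27:A/C; 31:C/A; 34:T/C.
p = 13/36 = 0.361111.
d = −0.75 · ln(1 − (4/3)·0.361111) = −0.75 · ln(0.518519) = −0.75 · (-0.656779) = 0.4926.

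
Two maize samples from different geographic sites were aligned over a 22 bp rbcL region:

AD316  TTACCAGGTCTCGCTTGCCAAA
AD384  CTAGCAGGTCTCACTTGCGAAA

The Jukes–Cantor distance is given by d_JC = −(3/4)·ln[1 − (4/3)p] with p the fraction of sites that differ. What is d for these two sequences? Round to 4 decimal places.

The sequences differ at positions 1 (T/C), 4 (C/G), 13 (G/A), 19 (C/G).
p = 4/22 = 0.181818.
d = −0.75 · ln(1 − (4/3)·0.181818) = −0.75 · ln(0.757576) = −0.75 · (-0.277631) = 0.2082.

0.2082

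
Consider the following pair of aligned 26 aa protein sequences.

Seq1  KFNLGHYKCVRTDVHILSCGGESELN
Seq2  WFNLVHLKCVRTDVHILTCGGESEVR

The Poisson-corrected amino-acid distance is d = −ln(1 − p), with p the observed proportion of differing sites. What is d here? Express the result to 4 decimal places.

0.2624

The sequences differ at positions 1 (K/W), 5 (G/V), 7 (Y/L), 18 (S/T), 25 (L/V), 26 (N/R).
p = 6/26 = 0.230769.
d = −ln(1 − 0.230769) = −ln(0.769231) = 0.2624.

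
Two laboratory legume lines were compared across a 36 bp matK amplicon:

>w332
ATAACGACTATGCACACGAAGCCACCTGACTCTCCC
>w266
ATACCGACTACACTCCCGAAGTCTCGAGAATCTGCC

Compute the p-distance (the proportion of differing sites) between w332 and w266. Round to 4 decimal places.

The sequences differ at positions 4 (A/C), 11 (T/C), 12 (G/A), 14 (A/T), 16 (A/C), 22 (C/T), 24 (A/T), 26 (C/G), 27 (T/A), 30 (C/A), 34 (C/G).
There are 11 differences over 36 sites, so p = 11/36 = 0.3056.

0.3056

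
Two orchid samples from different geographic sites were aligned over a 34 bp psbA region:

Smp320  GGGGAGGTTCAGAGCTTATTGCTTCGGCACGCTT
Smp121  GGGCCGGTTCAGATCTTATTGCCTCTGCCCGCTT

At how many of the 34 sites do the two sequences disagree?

6

Differing sites — 4:G/C; 5:A/C; 14:G/T; 23:T/C; 26:G/T; 29:A/C.
That gives 6 mismatches out of 34 aligned sites, so the Hamming distance is 6.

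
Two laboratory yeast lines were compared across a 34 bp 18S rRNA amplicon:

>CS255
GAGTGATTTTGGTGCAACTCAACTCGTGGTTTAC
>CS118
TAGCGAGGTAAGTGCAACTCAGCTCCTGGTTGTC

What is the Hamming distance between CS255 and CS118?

10

The sequences differ at positions 1 (G/T), 4 (T/C), 7 (T/G), 8 (T/G), 10 (T/A), 11 (G/A), 22 (A/G), 26 (G/C), 32 (T/G), 33 (A/T).
That gives 10 mismatches out of 34 aligned sites, so the Hamming distance is 10.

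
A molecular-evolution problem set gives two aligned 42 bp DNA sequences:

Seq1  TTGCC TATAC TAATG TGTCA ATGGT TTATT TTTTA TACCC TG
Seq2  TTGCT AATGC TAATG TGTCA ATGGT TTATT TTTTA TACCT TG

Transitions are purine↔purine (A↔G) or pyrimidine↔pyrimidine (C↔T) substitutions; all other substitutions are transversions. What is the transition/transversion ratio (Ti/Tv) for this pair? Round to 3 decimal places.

3.000

Mismatches occur at site 5 (C/T, transition), site 6 (T/A, transversion), site 9 (A/G, transition), site 40 (C/T, transition).
Of the 4 differences, 3 transitions and 1 transversion, so Ti/Tv = 3/1 = 3.000.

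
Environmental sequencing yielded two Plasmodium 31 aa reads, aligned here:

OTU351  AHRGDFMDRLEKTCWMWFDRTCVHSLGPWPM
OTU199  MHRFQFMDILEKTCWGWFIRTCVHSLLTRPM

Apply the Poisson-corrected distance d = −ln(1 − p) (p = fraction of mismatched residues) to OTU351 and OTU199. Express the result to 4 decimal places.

0.3429

Differing sites — 1:A/M; 4:G/F; 5:D/Q; 9:R/I; 16:M/G; 19:D/I; 27:G/L; 28:P/T; 29:W/R.
p = 9/31 = 0.290323.
d = −ln(1 − 0.290323) = −ln(0.709677) = 0.3429.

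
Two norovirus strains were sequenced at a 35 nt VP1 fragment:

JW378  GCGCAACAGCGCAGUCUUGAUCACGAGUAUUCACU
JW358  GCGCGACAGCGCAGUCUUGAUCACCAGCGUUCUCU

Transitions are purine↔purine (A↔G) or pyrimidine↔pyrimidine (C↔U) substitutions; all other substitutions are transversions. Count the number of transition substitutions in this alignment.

3

Mismatches occur at site 5 (A→G, transition), site 25 (G→C, transversion), site 28 (U→C, transition), site 29 (A→G, transition), site 33 (A→U, transversion).
Of the 5 differences, 3 transitions and 2 transversions, so the answer is 3.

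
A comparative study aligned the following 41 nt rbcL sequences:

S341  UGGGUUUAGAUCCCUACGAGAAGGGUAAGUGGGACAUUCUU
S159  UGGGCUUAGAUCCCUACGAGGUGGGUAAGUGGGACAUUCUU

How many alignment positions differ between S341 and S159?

Mismatches occur at site 5 (U↔C), site 21 (A↔G), site 22 (A↔U).
That gives 3 mismatches out of 41 aligned sites, so the Hamming distance is 3.

3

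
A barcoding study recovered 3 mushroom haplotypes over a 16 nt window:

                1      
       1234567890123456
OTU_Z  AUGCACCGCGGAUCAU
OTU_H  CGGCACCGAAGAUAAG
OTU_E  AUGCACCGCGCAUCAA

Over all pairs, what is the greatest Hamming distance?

Pairwise Hamming distances:
  OTU_Z vs OTU_H: 6
  OTU_Z vs OTU_E: 2
  OTU_H vs OTU_E: 7
The largest is 7, between OTU_H and OTU_E.

7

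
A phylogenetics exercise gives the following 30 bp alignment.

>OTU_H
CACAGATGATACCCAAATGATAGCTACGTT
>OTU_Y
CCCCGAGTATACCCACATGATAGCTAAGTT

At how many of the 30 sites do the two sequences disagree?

6

The sequences differ at positions 2 (A/C), 4 (A/C), 7 (T/G), 8 (G/T), 16 (A/C), 27 (C/A).
That gives 6 mismatches out of 30 aligned sites, so the Hamming distance is 6.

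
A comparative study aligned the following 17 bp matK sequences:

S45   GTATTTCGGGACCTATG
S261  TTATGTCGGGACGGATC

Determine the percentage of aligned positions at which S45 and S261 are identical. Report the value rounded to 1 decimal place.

The sequences differ at positions 1 (G/T), 5 (T/G), 13 (C/G), 14 (T/G), 17 (G/C).
12 of the 17 sites match, so the percent identity is 12/17 × 100 = 70.6%.

70.6%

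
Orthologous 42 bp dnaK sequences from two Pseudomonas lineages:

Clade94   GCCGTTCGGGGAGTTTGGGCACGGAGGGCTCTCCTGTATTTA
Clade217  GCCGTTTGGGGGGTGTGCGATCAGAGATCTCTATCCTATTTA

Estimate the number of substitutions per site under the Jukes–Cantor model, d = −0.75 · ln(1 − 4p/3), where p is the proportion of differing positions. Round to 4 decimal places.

0.3992

Differing sites — 7:C/T; 12:A/G; 15:T/G; 18:G/C; 20:C/A; 21:A/T; 23:G/A; 27:G/A; 28:G/T; 33:C/A; 34:C/T; 35:T/C; 36:G/C.
p = 13/42 = 0.309524.
d = −0.75 · ln(1 − (4/3)·0.309524) = −0.75 · ln(0.587301) = −0.75 · (-0.532218) = 0.3992.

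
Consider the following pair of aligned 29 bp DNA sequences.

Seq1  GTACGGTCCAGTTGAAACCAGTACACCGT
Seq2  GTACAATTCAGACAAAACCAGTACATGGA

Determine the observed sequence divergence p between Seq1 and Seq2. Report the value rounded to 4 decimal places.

0.3103

The sequences differ at positions 5 (G/A), 6 (G/A), 8 (C/T), 12 (T/A), 13 (T/C), 14 (G/A), 26 (C/T), 27 (C/G), 29 (T/A).
There are 9 differences over 29 sites, so p = 9/29 = 0.3103.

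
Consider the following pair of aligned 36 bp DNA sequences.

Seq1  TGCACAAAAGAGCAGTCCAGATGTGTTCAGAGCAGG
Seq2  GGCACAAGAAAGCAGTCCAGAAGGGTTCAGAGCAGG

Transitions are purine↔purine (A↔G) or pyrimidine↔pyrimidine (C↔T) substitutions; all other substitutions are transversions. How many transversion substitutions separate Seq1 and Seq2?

The sequences differ at positions 1 (T/G, transversion), 8 (A/G, transition), 10 (G/A, transition), 22 (T/A, transversion), 24 (T/G, transversion).
Of the 5 differences, 2 transitions and 3 transversions, so the answer is 3.

3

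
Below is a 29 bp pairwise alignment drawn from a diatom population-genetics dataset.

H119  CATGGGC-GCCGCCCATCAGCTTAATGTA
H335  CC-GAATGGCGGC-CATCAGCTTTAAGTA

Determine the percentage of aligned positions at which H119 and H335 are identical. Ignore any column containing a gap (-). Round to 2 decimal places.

Excluding the 3 gap columns leaves 26 comparable sites.
Differing sites — 2:A/C; 5:G/A; 6:G/A; 7:C/T; 11:C/G; 24:A/T; 26:T/A.
19 of the 26 comparable sites match, so the percent identity is 19/26 × 100 = 73.08%.

73.08%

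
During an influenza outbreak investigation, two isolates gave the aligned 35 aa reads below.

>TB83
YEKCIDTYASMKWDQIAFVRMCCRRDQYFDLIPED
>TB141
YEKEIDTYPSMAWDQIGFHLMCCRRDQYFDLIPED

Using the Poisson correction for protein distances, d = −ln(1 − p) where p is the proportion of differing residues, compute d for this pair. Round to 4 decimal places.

Mismatches occur at site 4 (C/E), site 9 (A/P), site 12 (K/A), site 17 (A/G), site 19 (V/H), site 20 (R/L).
p = 6/35 = 0.171429.
d = −ln(1 − 0.171429) = −ln(0.828571) = 0.1881.

0.1881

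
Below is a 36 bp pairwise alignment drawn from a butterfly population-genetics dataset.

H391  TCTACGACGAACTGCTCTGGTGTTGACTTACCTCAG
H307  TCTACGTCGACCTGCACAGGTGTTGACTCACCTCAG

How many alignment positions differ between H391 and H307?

5

The sequences differ at positions 7 (A/T), 11 (A/C), 16 (T/A), 18 (T/A), 29 (T/C).
That gives 5 mismatches out of 36 aligned sites, so the Hamming distance is 5.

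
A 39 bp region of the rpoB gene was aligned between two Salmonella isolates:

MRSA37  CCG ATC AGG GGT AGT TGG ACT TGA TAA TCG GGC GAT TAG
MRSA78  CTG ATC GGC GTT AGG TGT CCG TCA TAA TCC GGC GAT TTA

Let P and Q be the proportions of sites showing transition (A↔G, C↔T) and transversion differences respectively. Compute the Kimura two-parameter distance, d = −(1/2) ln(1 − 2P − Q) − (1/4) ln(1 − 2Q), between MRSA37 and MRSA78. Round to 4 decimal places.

Mismatches occur at site 2 (C↔T, transition), site 7 (A↔G, transition), site 9 (G↔C, transversion), site 11 (G↔T, transversion), site 15 (T↔G, transversion), site 18 (G↔T, transversion), site 19 (A↔C, transversion), site 21 (T↔G, transversion), site 23 (G↔C, transversion), site 30 (G↔C, transversion), site 38 (A↔T, transversion), site 39 (G↔A, transition).
Of the 12 differences, 3 transitions and 9 transversions over 39 sites: P = 3/39 = 0.076923, Q = 9/39 = 0.230769.
d = −0.5·ln(0.615385) − 0.25·ln(0.538462) = −0.5·(-0.485507) − 0.25·(-0.619038) = 0.3975.

0.3975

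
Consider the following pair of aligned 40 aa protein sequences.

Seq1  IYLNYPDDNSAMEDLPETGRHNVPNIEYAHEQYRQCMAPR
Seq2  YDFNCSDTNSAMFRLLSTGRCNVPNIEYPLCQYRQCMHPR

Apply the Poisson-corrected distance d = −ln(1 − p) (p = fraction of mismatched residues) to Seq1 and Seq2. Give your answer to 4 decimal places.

0.4700

Differing sites — 1:I/Y; 2:Y/D; 3:L/F; 5:Y/C; 6:P/S; 8:D/T; 13:E/F; 14:D/R; 16:P/L; 17:E/S; 21:H/C; 29:A/P; 30:H/L; 31:E/C; 38:A/H.
p = 15/40 = 0.375000.
d = −ln(1 − 0.375000) = −ln(0.625000) = 0.4700.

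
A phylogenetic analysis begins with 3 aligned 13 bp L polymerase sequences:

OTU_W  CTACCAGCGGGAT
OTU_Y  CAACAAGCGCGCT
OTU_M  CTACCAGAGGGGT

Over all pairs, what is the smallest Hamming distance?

Pairwise Hamming distances:
  OTU_W vs OTU_Y: 4
  OTU_W vs OTU_M: 2
  OTU_Y vs OTU_M: 5
The smallest is 2, between OTU_W and OTU_M.

2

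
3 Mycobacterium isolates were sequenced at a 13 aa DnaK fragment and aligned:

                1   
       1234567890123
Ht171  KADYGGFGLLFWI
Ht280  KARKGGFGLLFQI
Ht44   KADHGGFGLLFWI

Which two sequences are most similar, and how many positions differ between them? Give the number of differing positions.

Pairwise Hamming distances:
  Ht171 vs Ht280: 3
  Ht171 vs Ht44: 1
  Ht280 vs Ht44: 3
The smallest is 1, between Ht171 and Ht44.

1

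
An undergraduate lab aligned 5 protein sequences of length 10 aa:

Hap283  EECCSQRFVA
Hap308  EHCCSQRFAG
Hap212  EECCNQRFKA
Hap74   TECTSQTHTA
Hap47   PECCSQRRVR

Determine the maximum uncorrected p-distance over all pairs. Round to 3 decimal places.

Pairwise Hamming distances:
  Hap283 vs Hap308: 3
  Hap283 vs Hap212: 2
  Hap283 vs Hap74: 5
  Hap283 vs Hap47: 3
  Hap308 vs Hap212: 4
  Hap308 vs Hap74: 7
  Hap308 vs Hap47: 5
  Hap212 vs Hap74: 6
  Hap212 vs Hap47: 5
  Hap74 vs Hap47: 6
The largest is 7 mismatches, between Hap308 and Hap74; p = 7/10 = 0.700.

0.700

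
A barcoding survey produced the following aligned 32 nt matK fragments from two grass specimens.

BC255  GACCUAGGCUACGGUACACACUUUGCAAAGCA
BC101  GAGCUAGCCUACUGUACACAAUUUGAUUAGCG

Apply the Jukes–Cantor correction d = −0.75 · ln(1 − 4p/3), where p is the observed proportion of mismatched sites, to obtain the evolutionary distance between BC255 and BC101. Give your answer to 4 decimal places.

0.3041

Differing sites — 3:C/G; 8:G/C; 13:G/U; 21:C/A; 26:C/A; 27:A/U; 28:A/U; 32:A/G.
p = 8/32 = 0.250000.
d = −0.75 · ln(1 − (4/3)·0.250000) = −0.75 · ln(0.666667) = −0.75 · (-0.405465) = 0.3041.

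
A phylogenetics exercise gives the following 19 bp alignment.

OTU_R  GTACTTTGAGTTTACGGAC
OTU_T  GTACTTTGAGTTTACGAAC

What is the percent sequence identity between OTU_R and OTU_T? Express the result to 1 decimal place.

94.7%

Differing sites — 17:G/A.
18 of the 19 sites match, so the percent identity is 18/19 × 100 = 94.7%.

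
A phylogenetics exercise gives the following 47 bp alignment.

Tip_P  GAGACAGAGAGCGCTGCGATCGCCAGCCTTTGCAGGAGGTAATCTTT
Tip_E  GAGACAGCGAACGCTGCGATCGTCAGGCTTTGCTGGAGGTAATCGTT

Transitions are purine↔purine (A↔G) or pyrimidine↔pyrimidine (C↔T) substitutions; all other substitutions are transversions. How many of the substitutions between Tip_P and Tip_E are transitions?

The sequences differ at positions 8 (A/C, transversion), 11 (G/A, transition), 23 (C/T, transition), 27 (C/G, transversion), 34 (A/T, transversion), 45 (T/G, transversion).
Of the 6 differences, 2 transitions and 4 transversions, so the answer is 2.

2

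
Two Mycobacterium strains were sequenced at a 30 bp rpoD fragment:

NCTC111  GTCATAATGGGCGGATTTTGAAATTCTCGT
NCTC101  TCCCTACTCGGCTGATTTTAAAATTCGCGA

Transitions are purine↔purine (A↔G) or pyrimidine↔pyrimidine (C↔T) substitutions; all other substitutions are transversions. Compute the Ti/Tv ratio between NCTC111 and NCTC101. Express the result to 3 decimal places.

0.286

Mismatches occur at site 1 (G→T, transversion), site 2 (T→C, transition), site 4 (A→C, transversion), site 7 (A→C, transversion), site 9 (G→C, transversion), site 13 (G→T, transversion), site 20 (G→A, transition), site 27 (T→G, transversion), site 30 (T→A, transversion).
Of the 9 differences, 2 transitions and 7 transversions, so Ti/Tv = 2/7 = 0.286.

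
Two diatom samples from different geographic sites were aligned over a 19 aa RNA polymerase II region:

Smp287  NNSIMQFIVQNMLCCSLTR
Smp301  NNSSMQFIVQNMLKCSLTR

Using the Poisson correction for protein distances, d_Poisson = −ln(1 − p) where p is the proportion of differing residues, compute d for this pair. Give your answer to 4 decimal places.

The sequences differ at positions 4 (I/S), 14 (C/K).
p = 2/19 = 0.105263.
d = −ln(1 − 0.105263) = −ln(0.894737) = 0.1112.

0.1112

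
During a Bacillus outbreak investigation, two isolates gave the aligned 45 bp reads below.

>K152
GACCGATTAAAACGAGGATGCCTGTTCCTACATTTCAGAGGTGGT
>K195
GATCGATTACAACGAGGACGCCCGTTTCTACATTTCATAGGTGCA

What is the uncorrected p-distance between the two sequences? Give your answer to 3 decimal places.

Mismatches occur at site 3 (C→T), site 10 (A→C), site 19 (T→C), site 23 (T→C), site 27 (C→T), site 38 (G→T), site 44 (G→C), site 45 (T→A).
There are 8 differences over 45 sites, so p = 8/45 = 0.178.

0.178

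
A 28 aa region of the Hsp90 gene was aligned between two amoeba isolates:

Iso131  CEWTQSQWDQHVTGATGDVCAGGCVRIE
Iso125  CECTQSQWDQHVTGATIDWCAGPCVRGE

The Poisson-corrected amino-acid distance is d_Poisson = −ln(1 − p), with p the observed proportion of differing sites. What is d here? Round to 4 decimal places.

0.1967

Differing sites — 3:W/C; 17:G/I; 19:V/W; 23:G/P; 27:I/G.
p = 5/28 = 0.178571.
d = −ln(1 − 0.178571) = −ln(0.821429) = 0.1967.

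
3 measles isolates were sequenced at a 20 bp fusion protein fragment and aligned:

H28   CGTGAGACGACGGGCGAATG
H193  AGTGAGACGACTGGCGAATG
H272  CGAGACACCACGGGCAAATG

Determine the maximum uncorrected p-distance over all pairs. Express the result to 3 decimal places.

0.300

Pairwise Hamming distances:
  H28 vs H193: 2
  H28 vs H272: 4
  H193 vs H272: 6
The largest is 6 mismatches, between H193 and H272; p = 6/20 = 0.300.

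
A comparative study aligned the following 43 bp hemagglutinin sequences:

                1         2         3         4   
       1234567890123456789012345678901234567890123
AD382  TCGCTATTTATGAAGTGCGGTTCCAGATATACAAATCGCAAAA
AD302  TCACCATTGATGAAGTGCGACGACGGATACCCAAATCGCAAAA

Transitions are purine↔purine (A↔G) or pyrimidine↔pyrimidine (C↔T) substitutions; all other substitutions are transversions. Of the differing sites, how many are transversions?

The sequences differ at positions 3 (G/A, transition), 5 (T/C, transition), 9 (T/G, transversion), 20 (G/A, transition), 21 (T/C, transition), 22 (T/G, transversion), 23 (C/A, transversion), 25 (A/G, transition), 30 (T/C, transition), 31 (A/C, transversion).
Of the 10 differences, 6 transitions and 4 transversions, so the answer is 4.

4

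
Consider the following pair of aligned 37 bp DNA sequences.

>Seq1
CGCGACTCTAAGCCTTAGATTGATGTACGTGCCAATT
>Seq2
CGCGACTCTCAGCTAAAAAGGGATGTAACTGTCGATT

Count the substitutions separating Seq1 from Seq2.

11

Differing sites — 10:A/C; 14:C/T; 15:T/A; 16:T/A; 18:G/A; 20:T/G; 21:T/G; 28:C/A; 29:G/C; 32:C/T; 34:A/G.
That gives 11 mismatches out of 37 aligned sites, so the Hamming distance is 11.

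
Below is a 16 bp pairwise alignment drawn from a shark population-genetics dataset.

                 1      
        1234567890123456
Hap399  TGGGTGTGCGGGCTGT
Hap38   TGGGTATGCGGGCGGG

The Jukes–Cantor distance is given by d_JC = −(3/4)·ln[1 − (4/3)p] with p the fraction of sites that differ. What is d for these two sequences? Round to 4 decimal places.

Mismatches occur at site 6 (G→A), site 14 (T→G), site 16 (T→G).
p = 3/16 = 0.187500.
d = −0.75 · ln(1 − (4/3)·0.187500) = −0.75 · ln(0.750000) = −0.75 · (-0.287682) = 0.2158.

0.2158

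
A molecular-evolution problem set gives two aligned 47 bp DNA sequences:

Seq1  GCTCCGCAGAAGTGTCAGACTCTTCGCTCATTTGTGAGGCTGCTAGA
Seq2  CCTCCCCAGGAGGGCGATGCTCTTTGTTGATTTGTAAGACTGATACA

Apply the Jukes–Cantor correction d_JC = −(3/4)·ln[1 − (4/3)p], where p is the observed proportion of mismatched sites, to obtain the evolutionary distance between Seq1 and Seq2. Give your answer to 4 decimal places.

0.4157

Differing sites — 1:G/C; 6:G/C; 10:A/G; 13:T/G; 15:T/C; 16:C/G; 18:G/T; 19:A/G; 25:C/T; 27:C/T; 29:C/G; 36:G/A; 39:G/A; 43:C/A; 46:G/C.
p = 15/47 = 0.319149.
d = −0.75 · ln(1 − (4/3)·0.319149) = −0.75 · ln(0.574468) = −0.75 · (-0.554311) = 0.4157.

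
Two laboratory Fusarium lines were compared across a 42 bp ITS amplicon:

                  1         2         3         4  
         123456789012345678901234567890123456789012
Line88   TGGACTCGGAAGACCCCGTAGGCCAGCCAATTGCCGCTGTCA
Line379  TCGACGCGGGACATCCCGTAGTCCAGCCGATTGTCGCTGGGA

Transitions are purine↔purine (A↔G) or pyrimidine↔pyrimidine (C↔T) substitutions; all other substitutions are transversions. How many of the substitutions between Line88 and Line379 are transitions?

Differing sites — 2:G/C (Tv); 6:T/G (Tv); 10:A/G (Ti); 12:G/C (Tv); 14:C/T (Ti); 22:G/T (Tv); 29:A/G (Ti); 34:C/T (Ti); 40:T/G (Tv); 41:C/G (Tv).
Of the 10 differences, 4 transitions and 6 transversions, so the answer is 4.

4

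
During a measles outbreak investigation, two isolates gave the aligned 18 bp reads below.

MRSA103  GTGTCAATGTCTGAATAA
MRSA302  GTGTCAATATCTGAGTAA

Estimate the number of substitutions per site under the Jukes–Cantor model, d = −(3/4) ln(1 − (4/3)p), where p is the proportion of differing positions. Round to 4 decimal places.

Mismatches occur at site 9 (G/A), site 15 (A/G).
p = 2/18 = 0.111111.
d = −0.75 · ln(1 − (4/3)·0.111111) = −0.75 · ln(0.851852) = −0.75 · (-0.160342) = 0.1203.

0.1203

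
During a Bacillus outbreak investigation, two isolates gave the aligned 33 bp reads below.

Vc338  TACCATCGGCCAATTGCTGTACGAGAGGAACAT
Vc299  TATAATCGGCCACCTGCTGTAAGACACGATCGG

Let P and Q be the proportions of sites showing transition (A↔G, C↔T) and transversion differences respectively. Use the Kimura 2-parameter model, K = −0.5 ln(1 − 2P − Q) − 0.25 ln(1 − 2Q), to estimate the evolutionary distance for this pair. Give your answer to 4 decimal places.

Mismatches occur at site 3 (C→T, transition), site 4 (C→A, transversion), site 13 (A→C, transversion), site 14 (T→C, transition), site 22 (C→A, transversion), site 25 (G→C, transversion), site 27 (G→C, transversion), site 30 (A→T, transversion), site 32 (A→G, transition), site 33 (T→G, transversion).
Of the 10 differences, 3 transitions and 7 transversions over 33 sites: P = 3/33 = 0.090909, Q = 7/33 = 0.212121.
d = −0.5·ln(0.606061) − 0.25·ln(0.575758) = −0.5·(-0.500775) − 0.25·(-0.552068) = 0.3884.

0.3884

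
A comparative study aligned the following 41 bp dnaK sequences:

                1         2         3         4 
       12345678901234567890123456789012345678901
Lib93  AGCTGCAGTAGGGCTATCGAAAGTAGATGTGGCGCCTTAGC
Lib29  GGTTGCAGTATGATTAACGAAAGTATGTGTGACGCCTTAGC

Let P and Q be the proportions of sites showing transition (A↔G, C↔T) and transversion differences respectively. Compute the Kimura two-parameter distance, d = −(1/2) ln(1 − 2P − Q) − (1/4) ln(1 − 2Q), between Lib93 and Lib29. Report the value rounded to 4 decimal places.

Differing sites — 1:A/G (Ti); 3:C/T (Ti); 11:G/T (Tv); 13:G/A (Ti); 14:C/T (Ti); 17:T/A (Tv); 26:G/T (Tv); 27:A/G (Ti); 32:G/A (Ti).
Of the 9 differences, 6 transitions and 3 transversions over 41 sites: P = 6/41 = 0.146341, Q = 3/41 = 0.073171.
d = −0.5·ln(0.634147) − 0.25·ln(0.853658) = −0.5·(-0.455474) − 0.25·(-0.158225) = 0.2673.

0.2673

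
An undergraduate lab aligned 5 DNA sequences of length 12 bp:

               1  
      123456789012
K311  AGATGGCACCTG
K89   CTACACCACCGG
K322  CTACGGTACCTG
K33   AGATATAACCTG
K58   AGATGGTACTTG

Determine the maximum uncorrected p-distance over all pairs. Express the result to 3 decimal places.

Pairwise Hamming distances:
  K311 vs K89: 6
  K311 vs K322: 4
  K311 vs K33: 3
  K311 vs K58: 2
  K89 vs K322: 4
  K89 vs K33: 6
  K89 vs K58: 8
  K322 vs K33: 6
  K322 vs K58: 4
  K33 vs K58: 4
The largest is 8 mismatches, between K89 and K58; p = 8/12 = 0.667.

0.667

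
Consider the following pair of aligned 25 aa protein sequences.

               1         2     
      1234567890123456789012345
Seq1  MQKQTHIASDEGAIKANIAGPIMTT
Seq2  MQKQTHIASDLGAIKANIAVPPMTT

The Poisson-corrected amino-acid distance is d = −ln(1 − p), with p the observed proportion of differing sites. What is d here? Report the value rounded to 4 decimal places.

0.1278

Mismatches occur at site 11 (E/L), site 20 (G/V), site 22 (I/P).
p = 3/25 = 0.120000.
d = −ln(1 − 0.120000) = −ln(0.880000) = 0.1278.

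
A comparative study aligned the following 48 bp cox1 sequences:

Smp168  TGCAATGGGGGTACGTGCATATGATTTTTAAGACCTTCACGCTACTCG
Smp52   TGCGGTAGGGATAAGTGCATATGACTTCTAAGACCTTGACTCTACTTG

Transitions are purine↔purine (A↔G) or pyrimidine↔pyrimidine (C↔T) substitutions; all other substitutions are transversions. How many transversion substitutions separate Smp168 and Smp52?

Mismatches occur at site 4 (A/G, transition), site 5 (A/G, transition), site 7 (G/A, transition), site 11 (G/A, transition), site 14 (C/A, transversion), site 25 (T/C, transition), site 28 (T/C, transition), site 38 (C/G, transversion), site 41 (G/T, transversion), site 47 (C/T, transition).
Of the 10 differences, 7 transitions and 3 transversions, so the answer is 3.

3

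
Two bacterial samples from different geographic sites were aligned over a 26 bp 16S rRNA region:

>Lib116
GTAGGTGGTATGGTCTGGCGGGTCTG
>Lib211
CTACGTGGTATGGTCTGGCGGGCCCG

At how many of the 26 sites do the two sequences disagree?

4

Mismatches occur at site 1 (G↔C), site 4 (G↔C), site 23 (T↔C), site 25 (T↔C).
That gives 4 mismatches out of 26 aligned sites, so the Hamming distance is 4.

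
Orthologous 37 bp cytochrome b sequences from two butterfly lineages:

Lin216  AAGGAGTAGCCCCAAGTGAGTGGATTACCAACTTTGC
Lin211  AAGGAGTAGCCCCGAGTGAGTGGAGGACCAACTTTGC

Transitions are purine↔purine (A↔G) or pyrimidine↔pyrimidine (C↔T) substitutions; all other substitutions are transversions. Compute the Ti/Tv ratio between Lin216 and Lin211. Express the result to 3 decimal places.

0.500

Mismatches occur at site 14 (A↔G, transition), site 25 (T↔G, transversion), site 26 (T↔G, transversion).
Of the 3 differences, 1 transition and 2 transversions, so Ti/Tv = 1/2 = 0.500.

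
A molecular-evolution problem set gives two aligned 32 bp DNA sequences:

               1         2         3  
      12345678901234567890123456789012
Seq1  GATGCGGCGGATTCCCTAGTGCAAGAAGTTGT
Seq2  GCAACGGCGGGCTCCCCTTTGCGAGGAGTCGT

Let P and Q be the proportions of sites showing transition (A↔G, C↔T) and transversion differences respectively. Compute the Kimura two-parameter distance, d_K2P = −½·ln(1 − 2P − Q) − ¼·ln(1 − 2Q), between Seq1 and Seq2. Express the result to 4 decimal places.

0.4853

Differing sites — 2:A/C (Tv); 3:T/A (Tv); 4:G/A (Ti); 11:A/G (Ti); 12:T/C (Ti); 17:T/C (Ti); 18:A/T (Tv); 19:G/T (Tv); 23:A/G (Ti); 26:A/G (Ti); 30:T/C (Ti).
Of the 11 differences, 7 transitions and 4 transversions over 32 sites: P = 7/32 = 0.218750, Q = 4/32 = 0.125000.
d = −0.5·ln(0.437500) − 0.25·ln(0.750000) = −0.5·(-0.826679) − 0.25·(-0.287682) = 0.4853.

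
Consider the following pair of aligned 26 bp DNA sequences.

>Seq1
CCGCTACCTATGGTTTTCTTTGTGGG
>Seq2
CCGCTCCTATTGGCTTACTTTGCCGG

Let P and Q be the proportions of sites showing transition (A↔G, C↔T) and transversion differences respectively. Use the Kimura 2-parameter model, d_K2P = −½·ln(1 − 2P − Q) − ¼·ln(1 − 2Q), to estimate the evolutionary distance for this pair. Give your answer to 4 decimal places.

The sequences differ at positions 6 (A/C, transversion), 8 (C/T, transition), 9 (T/A, transversion), 10 (A/T, transversion), 14 (T/C, transition), 17 (T/A, transversion), 23 (T/C, transition), 24 (G/C, transversion).
Of the 8 differences, 3 transitions and 5 transversions over 26 sites: P = 3/26 = 0.115385, Q = 5/26 = 0.192308.
d = −0.5·ln(0.576922) − 0.25·ln(0.615384) = −0.5·(-0.550048) − 0.25·(-0.485509) = 0.3964.

0.3964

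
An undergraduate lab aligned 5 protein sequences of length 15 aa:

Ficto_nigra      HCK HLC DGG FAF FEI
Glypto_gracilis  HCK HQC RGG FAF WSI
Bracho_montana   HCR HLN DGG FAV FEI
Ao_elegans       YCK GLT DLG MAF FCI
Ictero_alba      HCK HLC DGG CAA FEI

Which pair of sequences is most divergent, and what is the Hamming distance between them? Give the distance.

9

Pairwise Hamming distances:
  Ficto_nigra vs Glypto_gracilis: 4
  Ficto_nigra vs Bracho_montana: 3
  Ficto_nigra vs Ao_elegans: 6
  Ficto_nigra vs Ictero_alba: 2
  Glypto_gracilis vs Bracho_montana: 7
  Glypto_gracilis vs Ao_elegans: 9
  Glypto_gracilis vs Ictero_alba: 6
  Bracho_montana vs Ao_elegans: 8
  Bracho_montana vs Ictero_alba: 4
  Ao_elegans vs Ictero_alba: 7
The largest is 9, between Glypto_gracilis and Ao_elegans.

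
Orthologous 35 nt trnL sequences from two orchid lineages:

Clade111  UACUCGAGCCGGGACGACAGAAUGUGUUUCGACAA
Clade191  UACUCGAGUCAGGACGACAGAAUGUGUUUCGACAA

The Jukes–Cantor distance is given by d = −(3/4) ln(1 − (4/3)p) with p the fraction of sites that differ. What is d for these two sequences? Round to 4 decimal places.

The sequences differ at positions 9 (C/U), 11 (G/A).
p = 2/35 = 0.057143.
d = −0.75 · ln(1 − (4/3)·0.057143) = −0.75 · ln(0.923809) = −0.75 · (-0.079250) = 0.0594.

0.0594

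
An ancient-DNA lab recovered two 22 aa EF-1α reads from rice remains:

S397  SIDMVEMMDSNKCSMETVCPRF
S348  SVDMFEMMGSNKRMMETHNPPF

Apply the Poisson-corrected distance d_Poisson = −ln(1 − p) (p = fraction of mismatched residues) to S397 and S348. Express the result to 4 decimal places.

0.4520

The sequences differ at positions 2 (I/V), 5 (V/F), 9 (D/G), 13 (C/R), 14 (S/M), 18 (V/H), 19 (C/N), 21 (R/P).
p = 8/22 = 0.363636.
d = −ln(1 − 0.363636) = −ln(0.636364) = 0.4520.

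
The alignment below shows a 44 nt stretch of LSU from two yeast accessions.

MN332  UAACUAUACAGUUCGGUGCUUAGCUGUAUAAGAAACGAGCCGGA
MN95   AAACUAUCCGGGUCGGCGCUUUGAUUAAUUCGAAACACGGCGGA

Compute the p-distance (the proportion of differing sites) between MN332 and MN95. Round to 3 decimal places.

0.318

Mismatches occur at site 1 (U/A), site 8 (A/C), site 10 (A/G), site 12 (U/G), site 17 (U/C), site 22 (A/U), site 24 (C/A), site 26 (G/U), site 27 (U/A), site 30 (A/U), site 31 (A/C), site 37 (G/A), site 38 (A/C), site 40 (C/G).
There are 14 differences over 44 sites, so p = 14/44 = 0.318.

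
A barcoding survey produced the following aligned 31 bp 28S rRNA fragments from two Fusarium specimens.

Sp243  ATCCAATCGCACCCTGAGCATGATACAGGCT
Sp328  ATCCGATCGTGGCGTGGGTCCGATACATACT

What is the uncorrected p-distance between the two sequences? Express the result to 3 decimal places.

Differing sites — 5:A/G; 10:C/T; 11:A/G; 12:C/G; 14:C/G; 17:A/G; 19:C/T; 20:A/C; 21:T/C; 28:G/T; 29:G/A.
There are 11 differences over 31 sites, so p = 11/31 = 0.355.

0.355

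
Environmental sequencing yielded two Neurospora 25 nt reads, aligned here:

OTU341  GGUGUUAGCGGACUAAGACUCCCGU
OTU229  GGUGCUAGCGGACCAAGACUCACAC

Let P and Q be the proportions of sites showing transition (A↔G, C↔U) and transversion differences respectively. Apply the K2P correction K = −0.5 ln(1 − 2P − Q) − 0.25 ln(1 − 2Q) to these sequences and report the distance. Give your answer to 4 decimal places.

0.2440

Differing sites — 5:U/C (Ti); 14:U/C (Ti); 22:C/A (Tv); 24:G/A (Ti); 25:U/C (Ti).
Of the 5 differences, 4 transitions and 1 transversion over 25 sites: P = 4/25 = 0.160000, Q = 1/25 = 0.040000.
d = −0.5·ln(0.640000) − 0.25·ln(0.920000) = −0.5·(-0.446287) − 0.25·(-0.083382) = 0.2440.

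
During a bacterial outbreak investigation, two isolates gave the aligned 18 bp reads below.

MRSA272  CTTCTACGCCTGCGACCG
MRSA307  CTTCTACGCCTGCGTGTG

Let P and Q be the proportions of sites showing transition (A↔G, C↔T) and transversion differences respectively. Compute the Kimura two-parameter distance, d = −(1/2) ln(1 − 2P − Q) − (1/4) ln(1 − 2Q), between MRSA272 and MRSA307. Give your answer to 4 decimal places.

The sequences differ at positions 15 (A/T, transversion), 16 (C/G, transversion), 17 (C/T, transition).
Of the 3 differences, 1 transition and 2 transversions over 18 sites: P = 1/18 = 0.055556, Q = 2/18 = 0.111111.
d = −0.5·ln(0.777777) − 0.25·ln(0.777778) = −0.5·(-0.251315) − 0.25·(-0.251314) = 0.1885.

0.1885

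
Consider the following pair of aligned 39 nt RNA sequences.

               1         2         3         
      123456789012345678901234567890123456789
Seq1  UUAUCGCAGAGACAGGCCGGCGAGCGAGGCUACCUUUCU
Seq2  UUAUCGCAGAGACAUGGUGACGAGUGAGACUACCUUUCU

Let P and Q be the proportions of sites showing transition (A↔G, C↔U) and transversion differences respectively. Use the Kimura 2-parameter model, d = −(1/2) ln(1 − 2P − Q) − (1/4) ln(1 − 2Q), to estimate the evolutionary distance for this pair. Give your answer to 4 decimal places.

0.1752

Mismatches occur at site 15 (G/U, transversion), site 17 (C/G, transversion), site 18 (C/U, transition), site 20 (G/A, transition), site 25 (C/U, transition), site 29 (G/A, transition).
Of the 6 differences, 4 transitions and 2 transversions over 39 sites: P = 4/39 = 0.102564, Q = 2/39 = 0.051282.
d = −0.5·ln(0.743590) − 0.25·ln(0.897436) = −0.5·(-0.296265) − 0.25·(-0.108213) = 0.1752.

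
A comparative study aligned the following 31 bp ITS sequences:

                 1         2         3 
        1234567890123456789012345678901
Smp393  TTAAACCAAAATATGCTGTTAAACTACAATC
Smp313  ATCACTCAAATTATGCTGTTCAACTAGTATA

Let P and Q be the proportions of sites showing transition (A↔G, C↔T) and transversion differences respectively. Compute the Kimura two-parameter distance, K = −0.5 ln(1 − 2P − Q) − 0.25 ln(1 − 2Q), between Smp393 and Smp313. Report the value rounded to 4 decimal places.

Differing sites — 1:T/A (Tv); 3:A/C (Tv); 5:A/C (Tv); 6:C/T (Ti); 11:A/T (Tv); 21:A/C (Tv); 27:C/G (Tv); 28:A/T (Tv); 31:C/A (Tv).
Of the 9 differences, 1 transition and 8 transversions over 31 sites: P = 1/31 = 0.032258, Q = 8/31 = 0.258065.
d = −0.5·ln(0.677419) − 0.25·ln(0.483870) = −0.5·(-0.389465) − 0.25·(-0.725939) = 0.3762.

0.3762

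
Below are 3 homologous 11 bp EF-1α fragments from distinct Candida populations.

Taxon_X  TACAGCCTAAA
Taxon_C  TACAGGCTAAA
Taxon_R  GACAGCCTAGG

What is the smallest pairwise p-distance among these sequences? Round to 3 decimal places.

0.091

Pairwise Hamming distances:
  Taxon_X vs Taxon_C: 1
  Taxon_X vs Taxon_R: 3
  Taxon_C vs Taxon_R: 4
The smallest is 1 mismatch, between Taxon_X and Taxon_C; p = 1/11 = 0.091.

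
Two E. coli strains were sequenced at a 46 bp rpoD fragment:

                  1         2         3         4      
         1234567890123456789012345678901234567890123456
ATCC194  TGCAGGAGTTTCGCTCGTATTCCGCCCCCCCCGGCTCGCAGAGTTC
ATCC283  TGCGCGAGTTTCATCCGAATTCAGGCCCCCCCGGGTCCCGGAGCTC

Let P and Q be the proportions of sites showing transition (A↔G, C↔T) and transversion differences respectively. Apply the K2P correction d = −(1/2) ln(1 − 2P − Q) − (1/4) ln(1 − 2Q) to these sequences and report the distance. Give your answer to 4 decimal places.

0.3238

Mismatches occur at site 4 (A→G, transition), site 5 (G→C, transversion), site 13 (G→A, transition), site 14 (C→T, transition), site 15 (T→C, transition), site 18 (T→A, transversion), site 23 (C→A, transversion), site 25 (C→G, transversion), site 35 (C→G, transversion), site 38 (G→C, transversion), site 40 (A→G, transition), site 44 (T→C, transition).
Of the 12 differences, 6 transitions and 6 transversions over 46 sites: P = 6/46 = 0.130435, Q = 6/46 = 0.130435.
d = −0.5·ln(0.608695) − 0.25·ln(0.739130) = −0.5·(-0.496438) − 0.25·(-0.302281) = 0.3238.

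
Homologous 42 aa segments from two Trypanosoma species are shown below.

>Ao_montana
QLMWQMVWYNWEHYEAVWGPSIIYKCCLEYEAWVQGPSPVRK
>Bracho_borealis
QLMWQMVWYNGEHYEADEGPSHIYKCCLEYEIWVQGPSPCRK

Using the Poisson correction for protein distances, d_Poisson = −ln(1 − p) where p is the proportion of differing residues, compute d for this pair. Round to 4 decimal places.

Mismatches occur at site 11 (W/G), site 17 (V/D), site 18 (W/E), site 22 (I/H), site 32 (A/I), site 40 (V/C).
p = 6/42 = 0.142857.
d = −ln(1 − 0.142857) = −ln(0.857143) = 0.1542.

0.1542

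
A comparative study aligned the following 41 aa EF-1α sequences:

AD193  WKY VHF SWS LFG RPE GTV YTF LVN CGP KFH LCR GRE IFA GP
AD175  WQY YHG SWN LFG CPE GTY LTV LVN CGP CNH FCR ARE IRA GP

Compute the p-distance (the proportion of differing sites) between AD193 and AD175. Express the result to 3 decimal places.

0.317

The sequences differ at positions 2 (K/Q), 4 (V/Y), 6 (F/G), 9 (S/N), 13 (R/C), 18 (V/Y), 19 (Y/L), 21 (F/V), 28 (K/C), 29 (F/N), 31 (L/F), 34 (G/A), 38 (F/R).
There are 13 differences over 41 sites, so p = 13/41 = 0.317.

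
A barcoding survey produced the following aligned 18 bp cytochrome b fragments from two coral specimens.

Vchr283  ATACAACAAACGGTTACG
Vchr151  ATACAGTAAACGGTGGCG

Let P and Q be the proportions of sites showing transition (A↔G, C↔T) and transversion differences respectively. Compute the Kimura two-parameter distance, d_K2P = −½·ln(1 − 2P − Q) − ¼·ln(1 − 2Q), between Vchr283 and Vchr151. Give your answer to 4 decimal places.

The sequences differ at positions 6 (A/G, transition), 7 (C/T, transition), 15 (T/G, transversion), 16 (A/G, transition).
Of the 4 differences, 3 transitions and 1 transversion over 18 sites: P = 3/18 = 0.166667, Q = 1/18 = 0.055556.
d = −0.5·ln(0.611110) − 0.25·ln(0.888888) = −0.5·(-0.492478) − 0.25·(-0.117784) = 0.2757.

0.2757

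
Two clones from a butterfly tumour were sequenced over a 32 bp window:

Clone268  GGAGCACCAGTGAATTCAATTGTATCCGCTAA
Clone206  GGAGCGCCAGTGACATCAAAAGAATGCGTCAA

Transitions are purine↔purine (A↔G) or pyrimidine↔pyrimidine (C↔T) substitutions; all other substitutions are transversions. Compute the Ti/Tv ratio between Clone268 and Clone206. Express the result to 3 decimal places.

Mismatches occur at site 6 (A→G, transition), site 14 (A→C, transversion), site 15 (T→A, transversion), site 20 (T→A, transversion), site 21 (T→A, transversion), site 23 (T→A, transversion), site 26 (C→G, transversion), site 29 (C→T, transition), site 30 (T→C, transition).
Of the 9 differences, 3 transitions and 6 transversions, so Ti/Tv = 3/6 = 0.500.

0.500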